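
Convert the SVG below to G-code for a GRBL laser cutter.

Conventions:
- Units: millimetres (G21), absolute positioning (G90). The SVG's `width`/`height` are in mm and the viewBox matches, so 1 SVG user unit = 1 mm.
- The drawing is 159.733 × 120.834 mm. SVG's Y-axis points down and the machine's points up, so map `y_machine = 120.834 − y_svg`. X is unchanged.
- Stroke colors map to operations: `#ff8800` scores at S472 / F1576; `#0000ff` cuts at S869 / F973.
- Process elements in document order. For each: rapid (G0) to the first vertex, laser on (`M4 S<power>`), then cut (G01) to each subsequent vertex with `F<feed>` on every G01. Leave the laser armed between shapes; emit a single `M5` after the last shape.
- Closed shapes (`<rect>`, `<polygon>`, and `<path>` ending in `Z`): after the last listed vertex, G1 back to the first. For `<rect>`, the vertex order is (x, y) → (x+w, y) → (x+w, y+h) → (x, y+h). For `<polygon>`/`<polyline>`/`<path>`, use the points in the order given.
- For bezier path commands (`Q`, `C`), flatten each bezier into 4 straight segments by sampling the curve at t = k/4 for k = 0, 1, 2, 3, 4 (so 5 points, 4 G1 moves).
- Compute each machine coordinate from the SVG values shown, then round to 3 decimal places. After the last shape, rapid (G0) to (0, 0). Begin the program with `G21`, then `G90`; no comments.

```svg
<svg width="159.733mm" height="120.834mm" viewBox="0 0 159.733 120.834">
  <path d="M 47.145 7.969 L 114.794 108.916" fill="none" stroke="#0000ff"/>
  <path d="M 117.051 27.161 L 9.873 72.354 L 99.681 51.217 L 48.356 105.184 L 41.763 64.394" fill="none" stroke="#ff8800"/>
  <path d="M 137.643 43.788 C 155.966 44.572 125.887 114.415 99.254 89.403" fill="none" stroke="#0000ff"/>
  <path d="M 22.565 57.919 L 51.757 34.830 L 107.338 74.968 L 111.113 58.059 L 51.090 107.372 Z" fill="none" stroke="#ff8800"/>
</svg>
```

G21
G90
G0 X47.145 Y112.865
M4 S869
G01 X114.794 Y11.918 F973
G0 X117.051 Y93.673
M4 S472
G01 X9.873 Y48.480 F1576
G01 X99.681 Y69.617 F1576
G01 X48.356 Y15.650 F1576
G01 X41.763 Y56.440 F1576
G0 X137.643 Y77.046
M4 S869
G01 X143.120 Y66.071 F973
G01 X135.307 Y44.565 F973
G01 X119.065 Y27.896 F973
G01 X99.254 Y31.431 F973
G0 X22.565 Y62.915
M4 S472
G01 X51.757 Y86.004 F1576
G01 X107.338 Y45.866 F1576
G01 X111.113 Y62.775 F1576
G01 X51.090 Y13.462 F1576
G01 X22.565 Y62.915 F1576
M5
G0 X0.000 Y0.000

1 u = 1 mm; y_m = 120.834 − y.

[1] `<path>` line segment, #0000ff→cut S869 F973: (47.145,112.865) → (114.794,11.918)

[2] `<path>` open polyline, #ff8800→score S472 F1576: (117.051,93.673) → (9.873,48.480) → (99.681,69.617) → (48.356,15.650) → (41.763,56.440)

[3] `<path>` cubic bezier, #0000ff→cut S869 F973: (137.643,77.046) → (143.120,66.071) → (135.307,44.565) → (119.065,27.896) → (99.254,31.431)

[4] `<path>` closed polygon, #ff8800→score S472 F1576: (22.565,62.915) → (51.757,86.004) → (107.338,45.866) → (111.113,62.775) → (51.090,13.462) → (22.565,62.915) (closed)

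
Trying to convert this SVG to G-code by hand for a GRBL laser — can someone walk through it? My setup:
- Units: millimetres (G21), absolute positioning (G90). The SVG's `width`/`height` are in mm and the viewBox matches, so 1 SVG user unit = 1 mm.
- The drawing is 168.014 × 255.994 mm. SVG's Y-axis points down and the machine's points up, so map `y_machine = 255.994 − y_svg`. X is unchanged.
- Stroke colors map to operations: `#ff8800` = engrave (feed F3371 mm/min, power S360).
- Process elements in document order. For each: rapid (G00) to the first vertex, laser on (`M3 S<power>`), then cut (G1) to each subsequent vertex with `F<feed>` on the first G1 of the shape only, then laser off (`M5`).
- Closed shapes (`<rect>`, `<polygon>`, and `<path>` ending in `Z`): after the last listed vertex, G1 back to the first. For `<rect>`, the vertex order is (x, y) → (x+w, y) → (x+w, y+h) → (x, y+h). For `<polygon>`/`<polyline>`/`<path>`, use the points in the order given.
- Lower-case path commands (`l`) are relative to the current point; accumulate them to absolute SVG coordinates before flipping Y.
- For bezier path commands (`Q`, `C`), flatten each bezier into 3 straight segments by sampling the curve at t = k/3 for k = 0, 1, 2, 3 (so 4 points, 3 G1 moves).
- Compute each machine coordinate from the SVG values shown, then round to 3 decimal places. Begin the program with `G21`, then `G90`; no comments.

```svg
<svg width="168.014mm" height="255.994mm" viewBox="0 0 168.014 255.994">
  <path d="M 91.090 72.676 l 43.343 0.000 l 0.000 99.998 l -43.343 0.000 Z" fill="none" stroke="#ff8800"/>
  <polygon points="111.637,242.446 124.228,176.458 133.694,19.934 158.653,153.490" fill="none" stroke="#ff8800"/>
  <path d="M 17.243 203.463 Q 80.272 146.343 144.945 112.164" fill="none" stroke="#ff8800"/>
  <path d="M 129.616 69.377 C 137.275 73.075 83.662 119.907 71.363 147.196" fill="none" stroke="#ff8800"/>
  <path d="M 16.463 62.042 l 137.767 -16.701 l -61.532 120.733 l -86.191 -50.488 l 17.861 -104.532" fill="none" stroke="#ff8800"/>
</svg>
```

1 u = 1 mm; y_m = 255.994 − y.

[1] `<path>` rectangle, #ff8800→engrave S360 F3371: (91.090,183.318) → (134.433,183.318) → (134.433,83.320) → (91.090,83.320) → (91.090,183.318) (closed)

[2] `<polygon>` closed polygon, #ff8800→engrave S360 F3371: (111.637,13.548) → (124.228,79.536) → (133.694,236.060) → (158.653,102.504) → (111.637,13.548) (closed)

[3] `<path>` quadratic bezier, #ff8800→engrave S360 F3371: (17.243,52.531) → (59.445,88.062) → (102.012,118.495) → (144.945,143.830)

[4] `<path>` cubic bezier, #ff8800→engrave S360 F3371: (129.616,186.617) → (120.650,170.862) → (93.634,140.280) → (71.363,108.798)

[5] `<path>` open polyline, #ff8800→engrave S360 F3371: (16.463,193.952) → (154.230,210.653) → (92.698,89.920) → (6.507,140.408) → (24.368,244.940)

G21
G90
G00 X91.090 Y183.318
M3 S360
G1 X134.433 Y183.318 F3371
G1 X134.433 Y83.320
G1 X91.090 Y83.320
G1 X91.090 Y183.318
M5
G00 X111.637 Y13.548
M3 S360
G1 X124.228 Y79.536 F3371
G1 X133.694 Y236.060
G1 X158.653 Y102.504
G1 X111.637 Y13.548
M5
G00 X17.243 Y52.531
M3 S360
G1 X59.445 Y88.062 F3371
G1 X102.012 Y118.495
G1 X144.945 Y143.830
M5
G00 X129.616 Y186.617
M3 S360
G1 X120.650 Y170.862 F3371
G1 X93.634 Y140.280
G1 X71.363 Y108.798
M5
G00 X16.463 Y193.952
M3 S360
G1 X154.230 Y210.653 F3371
G1 X92.698 Y89.920
G1 X6.507 Y140.408
G1 X24.368 Y244.940
M5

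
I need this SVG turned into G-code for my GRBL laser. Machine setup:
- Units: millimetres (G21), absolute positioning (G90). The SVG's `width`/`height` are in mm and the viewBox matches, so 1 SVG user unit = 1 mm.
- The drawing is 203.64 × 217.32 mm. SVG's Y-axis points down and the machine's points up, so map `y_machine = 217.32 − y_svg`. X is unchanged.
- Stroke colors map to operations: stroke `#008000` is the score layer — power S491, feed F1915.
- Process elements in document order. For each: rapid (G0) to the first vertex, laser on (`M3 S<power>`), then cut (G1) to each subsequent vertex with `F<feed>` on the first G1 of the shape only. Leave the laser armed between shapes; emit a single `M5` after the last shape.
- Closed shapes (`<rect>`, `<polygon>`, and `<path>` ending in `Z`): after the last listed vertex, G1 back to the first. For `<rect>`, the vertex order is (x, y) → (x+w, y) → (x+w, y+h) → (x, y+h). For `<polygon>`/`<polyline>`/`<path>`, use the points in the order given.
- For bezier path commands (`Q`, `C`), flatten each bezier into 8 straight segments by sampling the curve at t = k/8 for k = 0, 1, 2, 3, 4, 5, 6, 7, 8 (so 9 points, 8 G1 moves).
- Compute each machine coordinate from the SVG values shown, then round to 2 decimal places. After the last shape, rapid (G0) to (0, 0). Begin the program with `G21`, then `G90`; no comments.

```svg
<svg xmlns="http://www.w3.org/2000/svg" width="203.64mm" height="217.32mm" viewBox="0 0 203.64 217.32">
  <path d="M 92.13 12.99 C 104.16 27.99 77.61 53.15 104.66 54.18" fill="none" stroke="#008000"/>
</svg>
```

G21
G90
G0 X92.13 Y204.33
M3 S491
G1 X95.01 Y198.30 F1915
G1 X95.36 Y191.71
G1 X94.25 Y184.98
G1 X92.76 Y178.50
G1 X91.98 Y172.67
G1 X92.98 Y167.90
G1 X96.85 Y164.59
G1 X104.66 Y163.14
M5
G0 X0.00 Y0.00

viewBox `0 0 203.64 217.32` with mm width/height → 1 unit = 1 mm. Flip: y_m = 217.32 − y_svg.

**Shape 1** — `<path>` cubic bezier, stroke `#008000` → score (S491, F1915). Control points (SVG): P0=(92.13,12.99), P1=(104.16,27.99), P2=(77.61,53.15), P3=(104.66,54.18); sampled at t=k/8. Machine vertices: (92.13,204.33) → (95.01,198.30) → (95.36,191.71) → (94.25,184.98) → (92.76,178.50) → (91.98,172.67) → (92.98,167.90) → (96.85,164.59) → (104.66,163.14). Open path.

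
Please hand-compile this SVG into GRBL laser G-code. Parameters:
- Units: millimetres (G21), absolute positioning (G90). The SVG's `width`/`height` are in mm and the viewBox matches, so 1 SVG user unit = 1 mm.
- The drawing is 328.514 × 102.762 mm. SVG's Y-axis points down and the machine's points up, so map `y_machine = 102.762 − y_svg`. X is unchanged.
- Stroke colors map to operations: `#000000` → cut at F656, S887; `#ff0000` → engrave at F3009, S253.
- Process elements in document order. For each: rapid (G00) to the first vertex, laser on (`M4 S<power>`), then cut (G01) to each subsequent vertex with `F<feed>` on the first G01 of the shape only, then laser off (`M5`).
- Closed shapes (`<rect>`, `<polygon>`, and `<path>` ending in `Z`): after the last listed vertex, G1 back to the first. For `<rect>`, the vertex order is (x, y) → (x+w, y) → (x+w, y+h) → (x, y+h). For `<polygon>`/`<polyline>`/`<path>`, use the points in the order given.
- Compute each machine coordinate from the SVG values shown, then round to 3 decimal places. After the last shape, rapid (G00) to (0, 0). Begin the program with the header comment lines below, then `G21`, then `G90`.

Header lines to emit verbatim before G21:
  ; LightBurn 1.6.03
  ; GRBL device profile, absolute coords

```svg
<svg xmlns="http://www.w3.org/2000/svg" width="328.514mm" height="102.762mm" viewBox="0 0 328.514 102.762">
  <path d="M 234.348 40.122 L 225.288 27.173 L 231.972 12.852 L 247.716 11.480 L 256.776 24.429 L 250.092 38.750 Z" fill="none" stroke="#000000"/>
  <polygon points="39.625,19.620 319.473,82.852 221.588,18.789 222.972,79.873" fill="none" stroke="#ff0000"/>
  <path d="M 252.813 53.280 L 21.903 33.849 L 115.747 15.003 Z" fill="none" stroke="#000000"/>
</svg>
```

viewBox `0 0 328.514 102.762` with mm width/height → 1 unit = 1 mm. Flip: y_m = 102.762 − y_svg.

**Shape 1** — `<path>` regular polygon, stroke `#000000` → cut (S887, F656). Machine vertices: (234.348,62.640) → (225.288,75.589) → (231.972,89.910) → (247.716,91.282) → (256.776,78.333) → (250.092,64.012) → (234.348,62.640). Closed: final G1 returns to the first vertex.

**Shape 2** — `<polygon>` closed polygon, stroke `#ff0000` → engrave (S253, F3009). Machine vertices: (39.625,83.142) → (319.473,19.910) → (221.588,83.973) → (222.972,22.889) → (39.625,83.142). Closed: final G1 returns to the first vertex.

**Shape 3** — `<path>` closed polygon, stroke `#000000` → cut (S887, F656). Machine vertices: (252.813,49.482) → (21.903,68.913) → (115.747,87.759) → (252.813,49.482). Closed: final G1 returns to the first vertex.

; LightBurn 1.6.03
; GRBL device profile, absolute coords
G21
G90
G00 X234.348 Y62.640
M4 S887
G01 X225.288 Y75.589 F656
G01 X231.972 Y89.910
G01 X247.716 Y91.282
G01 X256.776 Y78.333
G01 X250.092 Y64.012
G01 X234.348 Y62.640
M5
G00 X39.625 Y83.142
M4 S253
G01 X319.473 Y19.910 F3009
G01 X221.588 Y83.973
G01 X222.972 Y22.889
G01 X39.625 Y83.142
M5
G00 X252.813 Y49.482
M4 S887
G01 X21.903 Y68.913 F656
G01 X115.747 Y87.759
G01 X252.813 Y49.482
M5
G00 X0.000 Y0.000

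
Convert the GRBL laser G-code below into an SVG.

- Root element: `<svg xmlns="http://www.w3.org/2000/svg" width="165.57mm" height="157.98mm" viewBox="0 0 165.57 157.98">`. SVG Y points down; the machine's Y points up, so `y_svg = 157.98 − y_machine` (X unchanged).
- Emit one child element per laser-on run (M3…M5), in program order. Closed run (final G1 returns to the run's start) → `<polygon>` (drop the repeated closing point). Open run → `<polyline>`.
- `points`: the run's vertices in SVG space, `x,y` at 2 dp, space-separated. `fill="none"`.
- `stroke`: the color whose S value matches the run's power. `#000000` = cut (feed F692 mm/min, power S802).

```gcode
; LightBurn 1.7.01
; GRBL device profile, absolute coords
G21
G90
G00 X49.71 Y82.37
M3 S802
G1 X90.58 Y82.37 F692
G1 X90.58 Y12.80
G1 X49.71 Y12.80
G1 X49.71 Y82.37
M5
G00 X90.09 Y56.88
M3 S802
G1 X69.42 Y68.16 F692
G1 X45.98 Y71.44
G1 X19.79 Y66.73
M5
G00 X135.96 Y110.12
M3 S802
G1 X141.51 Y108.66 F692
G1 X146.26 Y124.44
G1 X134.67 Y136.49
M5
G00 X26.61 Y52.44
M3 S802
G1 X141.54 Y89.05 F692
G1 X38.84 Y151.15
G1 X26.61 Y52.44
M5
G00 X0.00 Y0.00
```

Each laser-on run becomes one SVG element. Flip Y back into SVG space with y_svg = 157.98 − y_machine. Every run uses S802, so all elements get stroke `#000000` (cut).

Run 1: The run returns to its start, so emit a `<polygon>` with points (Y-flipped): 49.71,75.61 90.58,75.61 90.58,145.18 49.71,145.18.

Run 2: The run is open, so emit a `<polyline>` with points (Y-flipped): 90.09,101.10 69.42,89.82 45.98,86.54 19.79,91.25.

Run 3: The run is open, so emit a `<polyline>` with points (Y-flipped): 135.96,47.86 141.51,49.32 146.26,33.54 134.67,21.49.

Run 4: The run returns to its start, so emit a `<polygon>` with points (Y-flipped): 26.61,105.54 141.54,68.93 38.84,6.83.

<svg xmlns="http://www.w3.org/2000/svg" width="165.57mm" height="157.98mm" viewBox="0 0 165.57 157.98">
  <polygon points="49.71,75.61 90.58,75.61 90.58,145.18 49.71,145.18" fill="none" stroke="#000000"/>
  <polyline points="90.09,101.10 69.42,89.82 45.98,86.54 19.79,91.25" fill="none" stroke="#000000"/>
  <polyline points="135.96,47.86 141.51,49.32 146.26,33.54 134.67,21.49" fill="none" stroke="#000000"/>
  <polygon points="26.61,105.54 141.54,68.93 38.84,6.83" fill="none" stroke="#000000"/>
</svg>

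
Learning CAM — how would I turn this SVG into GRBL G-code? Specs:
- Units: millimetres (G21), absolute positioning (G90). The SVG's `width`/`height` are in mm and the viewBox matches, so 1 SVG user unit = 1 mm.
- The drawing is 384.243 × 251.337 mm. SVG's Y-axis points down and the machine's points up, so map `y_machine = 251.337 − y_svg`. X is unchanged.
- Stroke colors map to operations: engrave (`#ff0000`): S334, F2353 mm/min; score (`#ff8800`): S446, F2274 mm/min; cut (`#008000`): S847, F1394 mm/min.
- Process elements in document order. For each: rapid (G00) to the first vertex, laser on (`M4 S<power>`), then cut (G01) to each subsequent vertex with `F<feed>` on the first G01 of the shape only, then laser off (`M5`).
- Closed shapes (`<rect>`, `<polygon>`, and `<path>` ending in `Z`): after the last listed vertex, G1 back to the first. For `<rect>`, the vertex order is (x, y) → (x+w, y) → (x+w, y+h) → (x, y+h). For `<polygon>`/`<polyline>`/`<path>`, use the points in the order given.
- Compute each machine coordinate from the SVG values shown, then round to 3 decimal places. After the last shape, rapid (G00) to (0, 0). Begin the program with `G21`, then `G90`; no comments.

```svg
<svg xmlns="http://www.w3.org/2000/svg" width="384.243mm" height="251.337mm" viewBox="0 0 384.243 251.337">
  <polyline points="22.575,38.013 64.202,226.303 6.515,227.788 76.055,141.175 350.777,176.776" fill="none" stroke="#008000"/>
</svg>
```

1 u = 1 mm; y_m = 251.337 − y.

[1] `<polyline>` open polyline, #008000→cut S847 F1394: (22.575,213.324) → (64.202,25.034) → (6.515,23.549) → (76.055,110.162) → (350.777,74.561)

G21
G90
G00 X22.575 Y213.324
M4 S847
G01 X64.202 Y25.034 F1394
G01 X6.515 Y23.549
G01 X76.055 Y110.162
G01 X350.777 Y74.561
M5
G00 X0.000 Y0.000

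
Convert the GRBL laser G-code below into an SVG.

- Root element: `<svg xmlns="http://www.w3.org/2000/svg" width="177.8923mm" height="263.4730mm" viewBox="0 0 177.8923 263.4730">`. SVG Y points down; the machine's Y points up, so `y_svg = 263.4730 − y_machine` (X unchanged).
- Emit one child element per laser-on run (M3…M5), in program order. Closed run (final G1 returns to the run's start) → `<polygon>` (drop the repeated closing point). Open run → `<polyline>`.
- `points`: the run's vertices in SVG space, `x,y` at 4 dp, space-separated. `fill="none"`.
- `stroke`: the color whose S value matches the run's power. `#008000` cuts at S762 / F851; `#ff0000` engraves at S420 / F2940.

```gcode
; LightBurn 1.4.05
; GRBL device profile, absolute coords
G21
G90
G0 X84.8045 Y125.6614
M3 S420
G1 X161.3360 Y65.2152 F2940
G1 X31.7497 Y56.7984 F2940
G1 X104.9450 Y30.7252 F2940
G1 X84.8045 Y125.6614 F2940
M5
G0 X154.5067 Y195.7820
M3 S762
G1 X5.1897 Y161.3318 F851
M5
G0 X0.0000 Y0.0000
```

<svg xmlns="http://www.w3.org/2000/svg" width="177.8923mm" height="263.4730mm" viewBox="0 0 177.8923 263.4730">
  <polygon points="84.8045,137.8116 161.3360,198.2578 31.7497,206.6746 104.9450,232.7478" fill="none" stroke="#ff0000"/>
  <polyline points="154.5067,67.6910 5.1897,102.1412" fill="none" stroke="#008000"/>
</svg>

Each laser-on run becomes one SVG element. Flip Y back into SVG space with y_svg = 263.4730 − y_machine.

Run 1: the run's S420 means `#ff0000` (engrave). The run returns to its start, so emit a `<polygon>` with points (Y-flipped): 84.8045,137.8116 161.3360,198.2578 31.7497,206.6746 104.9450,232.7478.

Run 2: S762 ⇒ cut layer `#008000`. The run is open, so emit a `<polyline>` with points (Y-flipped): 154.5067,67.6910 5.1897,102.1412.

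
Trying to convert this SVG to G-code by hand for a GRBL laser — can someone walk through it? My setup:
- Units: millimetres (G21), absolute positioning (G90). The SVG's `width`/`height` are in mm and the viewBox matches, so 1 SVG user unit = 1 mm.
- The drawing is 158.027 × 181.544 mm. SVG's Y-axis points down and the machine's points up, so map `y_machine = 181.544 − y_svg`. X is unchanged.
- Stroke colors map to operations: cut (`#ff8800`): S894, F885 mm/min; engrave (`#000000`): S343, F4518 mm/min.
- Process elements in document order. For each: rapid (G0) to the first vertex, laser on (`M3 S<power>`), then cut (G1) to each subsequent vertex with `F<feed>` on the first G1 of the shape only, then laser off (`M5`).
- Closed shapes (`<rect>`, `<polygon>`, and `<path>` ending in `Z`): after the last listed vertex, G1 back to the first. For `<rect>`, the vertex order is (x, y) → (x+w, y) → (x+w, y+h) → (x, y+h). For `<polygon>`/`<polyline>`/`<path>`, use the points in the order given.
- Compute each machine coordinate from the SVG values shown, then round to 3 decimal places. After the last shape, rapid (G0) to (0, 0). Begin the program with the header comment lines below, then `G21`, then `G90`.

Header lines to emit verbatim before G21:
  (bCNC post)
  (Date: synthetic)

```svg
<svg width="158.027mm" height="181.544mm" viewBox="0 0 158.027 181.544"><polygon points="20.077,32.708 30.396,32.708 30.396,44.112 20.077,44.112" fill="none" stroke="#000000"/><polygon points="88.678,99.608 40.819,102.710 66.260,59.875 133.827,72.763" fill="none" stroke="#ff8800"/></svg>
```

viewBox `0 0 158.027 181.544` with mm width/height → 1 unit = 1 mm. Flip: y_m = 181.544 − y_svg.

**Shape 1** — `<polygon>` rectangle, stroke `#000000` → engrave (S343, F4518). Machine vertices: (20.077,148.836) → (30.396,148.836) → (30.396,137.432) → (20.077,137.432) → (20.077,148.836). Closed: final G1 returns to the first vertex.

**Shape 2** — `<polygon>` closed polygon, stroke `#ff8800` → cut (S894, F885). Machine vertices: (88.678,81.936) → (40.819,78.834) → (66.260,121.669) → (133.827,108.781) → (88.678,81.936). Closed: final G1 returns to the first vertex.

(bCNC post)
(Date: synthetic)
G21
G90
G0 X20.077 Y148.836
M3 S343
G1 X30.396 Y148.836 F4518
G1 X30.396 Y137.432
G1 X20.077 Y137.432
G1 X20.077 Y148.836
M5
G0 X88.678 Y81.936
M3 S894
G1 X40.819 Y78.834 F885
G1 X66.260 Y121.669
G1 X133.827 Y108.781
G1 X88.678 Y81.936
M5
G0 X0.000 Y0.000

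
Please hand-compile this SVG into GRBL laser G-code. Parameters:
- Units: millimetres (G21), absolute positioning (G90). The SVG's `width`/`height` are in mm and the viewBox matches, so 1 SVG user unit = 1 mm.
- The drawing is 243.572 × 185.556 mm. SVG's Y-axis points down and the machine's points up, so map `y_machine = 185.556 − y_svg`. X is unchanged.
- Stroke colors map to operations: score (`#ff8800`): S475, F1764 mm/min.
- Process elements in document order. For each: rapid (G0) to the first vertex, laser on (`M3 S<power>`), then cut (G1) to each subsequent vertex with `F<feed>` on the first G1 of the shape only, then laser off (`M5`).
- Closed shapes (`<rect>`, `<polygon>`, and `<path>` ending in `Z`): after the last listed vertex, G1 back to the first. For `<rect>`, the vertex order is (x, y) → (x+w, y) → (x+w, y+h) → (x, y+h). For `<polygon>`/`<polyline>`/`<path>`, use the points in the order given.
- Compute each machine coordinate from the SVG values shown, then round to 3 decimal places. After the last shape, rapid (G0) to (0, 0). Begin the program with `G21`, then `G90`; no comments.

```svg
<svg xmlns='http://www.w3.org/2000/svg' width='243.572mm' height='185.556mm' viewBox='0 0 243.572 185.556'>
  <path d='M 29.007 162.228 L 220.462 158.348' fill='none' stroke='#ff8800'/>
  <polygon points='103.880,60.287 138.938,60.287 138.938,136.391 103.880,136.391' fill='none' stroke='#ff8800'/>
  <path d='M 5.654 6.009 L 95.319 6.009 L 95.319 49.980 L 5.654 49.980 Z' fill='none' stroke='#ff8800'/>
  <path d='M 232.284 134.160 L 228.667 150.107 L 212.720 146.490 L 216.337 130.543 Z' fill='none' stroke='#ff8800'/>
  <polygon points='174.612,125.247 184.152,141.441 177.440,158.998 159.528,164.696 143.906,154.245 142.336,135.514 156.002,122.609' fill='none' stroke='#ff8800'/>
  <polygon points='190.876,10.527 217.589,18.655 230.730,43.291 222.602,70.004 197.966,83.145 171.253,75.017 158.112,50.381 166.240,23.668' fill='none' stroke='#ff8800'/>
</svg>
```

G21
G90
G0 X29.007 Y23.328
M3 S475
G1 X220.462 Y27.208 F1764
M5
G0 X103.880 Y125.269
M3 S475
G1 X138.938 Y125.269 F1764
G1 X138.938 Y49.165
G1 X103.880 Y49.165
G1 X103.880 Y125.269
M5
G0 X5.654 Y179.547
M3 S475
G1 X95.319 Y179.547 F1764
G1 X95.319 Y135.576
G1 X5.654 Y135.576
G1 X5.654 Y179.547
M5
G0 X232.284 Y51.396
M3 S475
G1 X228.667 Y35.449 F1764
G1 X212.720 Y39.066
G1 X216.337 Y55.013
G1 X232.284 Y51.396
M5
G0 X174.612 Y60.309
M3 S475
G1 X184.152 Y44.115 F1764
G1 X177.440 Y26.558
G1 X159.528 Y20.860
G1 X143.906 Y31.311
G1 X142.336 Y50.042
G1 X156.002 Y62.947
G1 X174.612 Y60.309
M5
G0 X190.876 Y175.029
M3 S475
G1 X217.589 Y166.901 F1764
G1 X230.730 Y142.265
G1 X222.602 Y115.552
G1 X197.966 Y102.411
G1 X171.253 Y110.539
G1 X158.112 Y135.175
G1 X166.240 Y161.888
G1 X190.876 Y175.029
M5
G0 X0.000 Y0.000

viewBox `0 0 243.572 185.556` with mm width/height → 1 unit = 1 mm. Flip: y_m = 185.556 − y_svg.

**Shape 1** — `<path>` line segment, stroke `#ff8800` → score (S475, F1764). Machine vertices: (29.007,23.328) → (220.462,27.208). Open path.

**Shape 2** — `<polygon>` rectangle, stroke `#ff8800` → score (S475, F1764). Machine vertices: (103.880,125.269) → (138.938,125.269) → (138.938,49.165) → (103.880,49.165) → (103.880,125.269). Closed: final G1 returns to the first vertex.

**Shape 3** — `<path>` rectangle, stroke `#ff8800` → score (S475, F1764). Machine vertices: (5.654,179.547) → (95.319,179.547) → (95.319,135.576) → (5.654,135.576) → (5.654,179.547). Closed: final G1 returns to the first vertex.

**Shape 4** — `<path>` regular polygon, stroke `#ff8800` → score (S475, F1764). Machine vertices: (232.284,51.396) → (228.667,35.449) → (212.720,39.066) → (216.337,55.013) → (232.284,51.396). Closed: final G1 returns to the first vertex.

**Shape 5** — `<polygon>` regular polygon, stroke `#ff8800` → score (S475, F1764). Machine vertices: (174.612,60.309) → (184.152,44.115) → (177.440,26.558) → (159.528,20.860) → (143.906,31.311) → (142.336,50.042) → (156.002,62.947) → (174.612,60.309). Closed: final G1 returns to the first vertex.

**Shape 6** — `<polygon>` regular polygon, stroke `#ff8800` → score (S475, F1764). Machine vertices: (190.876,175.029) → (217.589,166.901) → (230.730,142.265) → (222.602,115.552) → (197.966,102.411) → (171.253,110.539) → (158.112,135.175) → (166.240,161.888) → (190.876,175.029). Closed: final G1 returns to the first vertex.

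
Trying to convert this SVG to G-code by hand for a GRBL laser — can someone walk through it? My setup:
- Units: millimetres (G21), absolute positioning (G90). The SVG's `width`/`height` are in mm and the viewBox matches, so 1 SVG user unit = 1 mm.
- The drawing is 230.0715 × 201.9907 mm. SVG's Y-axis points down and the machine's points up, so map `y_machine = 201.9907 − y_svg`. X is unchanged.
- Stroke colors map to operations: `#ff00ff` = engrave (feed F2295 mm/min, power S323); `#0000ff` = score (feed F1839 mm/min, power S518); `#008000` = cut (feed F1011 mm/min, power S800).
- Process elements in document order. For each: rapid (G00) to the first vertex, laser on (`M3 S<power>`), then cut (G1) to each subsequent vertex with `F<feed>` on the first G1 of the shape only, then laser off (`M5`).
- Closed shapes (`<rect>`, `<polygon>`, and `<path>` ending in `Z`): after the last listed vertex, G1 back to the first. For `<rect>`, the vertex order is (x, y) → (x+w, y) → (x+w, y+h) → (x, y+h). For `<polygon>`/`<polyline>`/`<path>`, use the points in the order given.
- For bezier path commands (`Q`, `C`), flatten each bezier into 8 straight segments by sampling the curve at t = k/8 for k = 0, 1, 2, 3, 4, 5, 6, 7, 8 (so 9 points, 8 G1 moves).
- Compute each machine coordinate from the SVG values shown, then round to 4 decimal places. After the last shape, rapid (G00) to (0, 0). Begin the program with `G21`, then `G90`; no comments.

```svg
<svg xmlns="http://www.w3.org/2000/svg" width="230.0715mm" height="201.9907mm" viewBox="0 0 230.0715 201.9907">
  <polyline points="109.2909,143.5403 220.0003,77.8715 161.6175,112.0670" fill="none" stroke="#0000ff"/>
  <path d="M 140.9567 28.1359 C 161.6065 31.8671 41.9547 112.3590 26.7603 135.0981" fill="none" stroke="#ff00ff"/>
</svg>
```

G21
G90
G00 X109.2909 Y58.4504
M3 S518
G1 X220.0003 Y124.1192 F1839
G1 X161.6175 Y89.9237
M5
G00 X140.9567 Y173.8548
M3 S323
G1 X142.6018 Y169.1202 F2295
G1 X133.9619 Y158.7655
G1 X117.9052 Y144.3673
G1 X97.3001 Y127.5017
G1 X75.0148 Y109.7451
G1 X53.9175 Y92.6738
G1 X36.8766 Y77.8642
G1 X26.7603 Y66.8926
M5
G00 X0.0000 Y0.0000

1 u = 1 mm; y_m = 201.9907 − y.

[1] `<polyline>` open polyline, #0000ff→score S518 F1839: (109.2909,58.4504) → (220.0003,124.1192) → (161.6175,89.9237)

[2] `<path>` cubic bezier, #ff00ff→engrave S323 F2295: (140.9567,173.8548) → (142.6018,169.1202) → (133.9619,158.7655) → (117.9052,144.3673) → (97.3001,127.5017) → (75.0148,109.7451) → (53.9175,92.6738) → (36.8766,77.8642) → (26.7603,66.8926)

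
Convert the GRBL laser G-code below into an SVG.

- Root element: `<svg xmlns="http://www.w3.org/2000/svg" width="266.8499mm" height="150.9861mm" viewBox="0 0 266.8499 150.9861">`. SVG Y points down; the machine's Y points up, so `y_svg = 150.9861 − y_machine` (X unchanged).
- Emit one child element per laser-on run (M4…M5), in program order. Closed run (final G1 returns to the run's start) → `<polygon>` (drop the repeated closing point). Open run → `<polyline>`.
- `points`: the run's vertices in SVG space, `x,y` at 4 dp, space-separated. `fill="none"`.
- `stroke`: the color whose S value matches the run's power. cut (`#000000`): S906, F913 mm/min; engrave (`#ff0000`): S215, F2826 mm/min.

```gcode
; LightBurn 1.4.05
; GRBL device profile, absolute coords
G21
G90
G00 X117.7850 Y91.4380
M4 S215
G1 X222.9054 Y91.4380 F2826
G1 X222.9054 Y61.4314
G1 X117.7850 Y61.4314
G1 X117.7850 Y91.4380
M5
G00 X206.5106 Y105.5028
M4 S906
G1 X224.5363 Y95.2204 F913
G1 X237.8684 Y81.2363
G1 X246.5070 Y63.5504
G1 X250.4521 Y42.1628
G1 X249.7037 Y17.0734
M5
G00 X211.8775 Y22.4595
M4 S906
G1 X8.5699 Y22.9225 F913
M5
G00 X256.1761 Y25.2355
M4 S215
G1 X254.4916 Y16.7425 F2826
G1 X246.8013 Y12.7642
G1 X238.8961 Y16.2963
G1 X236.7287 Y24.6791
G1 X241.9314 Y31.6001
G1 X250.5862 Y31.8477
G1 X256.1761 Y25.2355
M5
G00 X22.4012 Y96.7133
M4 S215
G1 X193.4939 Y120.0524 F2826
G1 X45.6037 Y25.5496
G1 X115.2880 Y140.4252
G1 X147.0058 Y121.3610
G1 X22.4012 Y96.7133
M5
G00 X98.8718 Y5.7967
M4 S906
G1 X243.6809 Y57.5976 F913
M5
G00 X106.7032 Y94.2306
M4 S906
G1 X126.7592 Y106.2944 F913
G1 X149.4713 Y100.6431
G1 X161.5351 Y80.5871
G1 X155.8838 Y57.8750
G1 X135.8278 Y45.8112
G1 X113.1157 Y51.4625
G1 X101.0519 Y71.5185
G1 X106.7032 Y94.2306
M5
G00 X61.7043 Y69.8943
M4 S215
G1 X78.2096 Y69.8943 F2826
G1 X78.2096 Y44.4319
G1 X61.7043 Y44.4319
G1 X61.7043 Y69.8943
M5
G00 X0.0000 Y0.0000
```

<svg xmlns="http://www.w3.org/2000/svg" width="266.8499mm" height="150.9861mm" viewBox="0 0 266.8499 150.9861">
  <polygon points="117.7850,59.5481 222.9054,59.5481 222.9054,89.5547 117.7850,89.5547" fill="none" stroke="#ff0000"/>
  <polyline points="206.5106,45.4833 224.5363,55.7657 237.8684,69.7498 246.5070,87.4357 250.4521,108.8233 249.7037,133.9127" fill="none" stroke="#000000"/>
  <polyline points="211.8775,128.5266 8.5699,128.0636" fill="none" stroke="#000000"/>
  <polygon points="256.1761,125.7506 254.4916,134.2436 246.8013,138.2219 238.8961,134.6898 236.7287,126.3070 241.9314,119.3860 250.5862,119.1384" fill="none" stroke="#ff0000"/>
  <polygon points="22.4012,54.2728 193.4939,30.9337 45.6037,125.4365 115.2880,10.5609 147.0058,29.6251" fill="none" stroke="#ff0000"/>
  <polyline points="98.8718,145.1894 243.6809,93.3885" fill="none" stroke="#000000"/>
  <polygon points="106.7032,56.7555 126.7592,44.6917 149.4713,50.3430 161.5351,70.3990 155.8838,93.1111 135.8278,105.1749 113.1157,99.5236 101.0519,79.4676" fill="none" stroke="#000000"/>
  <polygon points="61.7043,81.0918 78.2096,81.0918 78.2096,106.5542 61.7043,106.5542" fill="none" stroke="#ff0000"/>
</svg>

Each laser-on run becomes one SVG element. Flip Y back into SVG space with y_svg = 150.9861 − y_machine.

Run 1: S215 ⇒ engrave layer `#ff0000`. The run returns to its start, so emit a `<polygon>` with points (Y-flipped): 117.7850,59.5481 222.9054,59.5481 222.9054,89.5547 117.7850,89.5547.

Run 2: power S906 maps to stroke `#000000` (cut). The run is open, so emit a `<polyline>` with points (Y-flipped): 206.5106,45.4833 224.5363,55.7657 237.8684,69.7498 246.5070,87.4357 250.4521,108.8233 249.7037,133.9127.

Run 3: power S906 maps to stroke `#000000` (cut). The run is open, so emit a `<polyline>` with points (Y-flipped): 211.8775,128.5266 8.5699,128.0636.

Run 4: S215 ⇒ engrave layer `#ff0000`. The run returns to its start, so emit a `<polygon>` with points (Y-flipped): 256.1761,125.7506 254.4916,134.2436 246.8013,138.2219 238.8961,134.6898 236.7287,126.3070 241.9314,119.3860 250.5862,119.1384.

Run 5: the run's S215 means `#ff0000` (engrave). The run returns to its start, so emit a `<polygon>` with points (Y-flipped): 22.4012,54.2728 193.4939,30.9337 45.6037,125.4365 115.2880,10.5609 147.0058,29.6251.

Run 6: the run's S906 means `#000000` (cut). The run is open, so emit a `<polyline>` with points (Y-flipped): 98.8718,145.1894 243.6809,93.3885.

Run 7: power S906 maps to stroke `#000000` (cut). The run returns to its start, so emit a `<polygon>` with points (Y-flipped): 106.7032,56.7555 126.7592,44.6917 149.4713,50.3430 161.5351,70.3990 155.8838,93.1111 135.8278,105.1749 113.1157,99.5236 101.0519,79.4676.

Run 8: the run's S215 means `#ff0000` (engrave). The run returns to its start, so emit a `<polygon>` with points (Y-flipped): 61.7043,81.0918 78.2096,81.0918 78.2096,106.5542 61.7043,106.5542.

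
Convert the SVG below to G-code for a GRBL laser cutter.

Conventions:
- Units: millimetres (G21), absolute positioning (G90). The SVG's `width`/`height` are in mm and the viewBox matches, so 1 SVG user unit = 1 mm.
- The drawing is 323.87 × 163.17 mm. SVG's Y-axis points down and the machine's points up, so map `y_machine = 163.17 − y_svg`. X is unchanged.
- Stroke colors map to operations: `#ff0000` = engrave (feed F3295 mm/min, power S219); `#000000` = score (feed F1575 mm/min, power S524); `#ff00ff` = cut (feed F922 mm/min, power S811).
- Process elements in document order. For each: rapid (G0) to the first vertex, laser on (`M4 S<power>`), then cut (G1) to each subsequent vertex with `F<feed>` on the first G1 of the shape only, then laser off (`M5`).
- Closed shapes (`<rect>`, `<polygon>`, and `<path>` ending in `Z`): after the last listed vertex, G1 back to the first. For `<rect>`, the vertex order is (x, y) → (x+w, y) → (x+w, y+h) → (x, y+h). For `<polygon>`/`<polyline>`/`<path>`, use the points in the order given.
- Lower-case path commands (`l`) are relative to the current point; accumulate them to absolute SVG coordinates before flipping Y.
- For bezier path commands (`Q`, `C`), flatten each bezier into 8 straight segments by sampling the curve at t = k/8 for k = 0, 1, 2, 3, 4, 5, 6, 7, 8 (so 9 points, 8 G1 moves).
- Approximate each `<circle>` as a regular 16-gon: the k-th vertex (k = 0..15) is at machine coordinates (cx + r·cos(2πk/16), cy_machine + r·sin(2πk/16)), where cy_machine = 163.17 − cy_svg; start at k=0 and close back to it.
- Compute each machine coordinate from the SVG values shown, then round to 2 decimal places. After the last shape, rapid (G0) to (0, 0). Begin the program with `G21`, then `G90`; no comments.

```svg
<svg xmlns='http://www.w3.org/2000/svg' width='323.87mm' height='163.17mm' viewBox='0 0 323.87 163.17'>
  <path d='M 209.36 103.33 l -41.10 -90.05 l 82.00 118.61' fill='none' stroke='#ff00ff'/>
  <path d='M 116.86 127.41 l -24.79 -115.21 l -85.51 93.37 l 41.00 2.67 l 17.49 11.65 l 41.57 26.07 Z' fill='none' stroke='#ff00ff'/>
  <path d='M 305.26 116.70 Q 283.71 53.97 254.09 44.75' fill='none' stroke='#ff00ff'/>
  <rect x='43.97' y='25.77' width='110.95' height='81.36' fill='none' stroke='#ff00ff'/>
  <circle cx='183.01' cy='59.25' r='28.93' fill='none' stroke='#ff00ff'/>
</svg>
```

G21
G90
G0 X209.36 Y59.84
M4 S811
G1 X168.26 Y149.89 F922
G1 X250.26 Y31.28
M5
G0 X116.86 Y35.76
M4 S811
G1 X92.07 Y150.97 F922
G1 X6.56 Y57.60
G1 X47.56 Y54.93
G1 X65.05 Y43.28
G1 X106.62 Y17.21
G1 X116.86 Y35.76
M5
G0 X305.26 Y46.47
M4 S811
G1 X299.75 Y61.32 F922
G1 X293.98 Y74.49
G1 X287.96 Y85.99
G1 X281.69 Y95.82
G1 X275.17 Y103.98
G1 X268.40 Y110.47
G1 X261.37 Y115.28
G1 X254.09 Y118.42
M5
G0 X43.97 Y137.40
M4 S811
G1 X154.92 Y137.40 F922
G1 X154.92 Y56.04
G1 X43.97 Y56.04
G1 X43.97 Y137.40
M5
G0 X211.94 Y103.92
M4 S811
G1 X209.74 Y114.99 F922
G1 X203.47 Y124.38
G1 X194.08 Y130.65
G1 X183.01 Y132.85
G1 X171.94 Y130.65
G1 X162.55 Y124.38
G1 X156.28 Y114.99
G1 X154.08 Y103.92
G1 X156.28 Y92.85
G1 X162.55 Y83.46
G1 X171.94 Y77.19
G1 X183.01 Y74.99
G1 X194.08 Y77.19
G1 X203.47 Y83.46
G1 X209.74 Y92.85
G1 X211.94 Y103.92
M5
G0 X0.00 Y0.00

Since the viewBox matches the mm dimensions, user units are millimetres directly. The only transform is the Y-flip y_m = 163.17 − y_svg.

Shape 1 is a open polyline drawn with `<path>`. Its stroke #ff00ff means cut at S811, F922. After flipping Y the toolpath is (209.36,59.84) → (168.26,149.89) → (250.26,31.28).

Shape 2 is a closed polygon drawn with `<path>`. Its stroke #ff00ff means cut at S811, F922. After flipping Y the toolpath is (116.86,35.76) → (92.07,150.97) → (6.56,57.60) → (47.56,54.93) → (65.05,43.28) → (106.62,17.21) → (116.86,35.76), returning to the start.

Shape 3 is a quadratic bezier drawn with `<path>`. Its stroke #ff00ff means cut at S811, F922. After flipping Y the toolpath is (305.26,46.47) → (299.75,61.32) → (293.98,74.49) → (287.96,85.99) → (281.69,95.82) → (275.17,103.98) → (268.40,110.47) → (261.37,115.28) → (254.09,118.42).

Shape 4 is a rectangle drawn with `<rect>`. Its stroke #ff00ff means cut at S811, F922. After flipping Y the toolpath is (43.97,137.40) → (154.92,137.40) → (154.92,56.04) → (43.97,56.04) → (43.97,137.40), returning to the start.

Shape 5 is a circle drawn with `<circle>`. Its stroke #ff00ff means cut at S811, F922. After flipping Y the toolpath is (211.94,103.92) → (209.74,114.99) → (203.47,124.38) → (194.08,130.65) → (183.01,132.85) → (171.94,130.65) → (162.55,124.38) → (156.28,114.99) → (154.08,103.92) → (156.28,92.85) → (162.55,83.46) → (171.94,77.19) → (183.01,74.99) → (194.08,77.19) → (203.47,83.46) → (209.74,92.85) → (211.94,103.92), returning to the start.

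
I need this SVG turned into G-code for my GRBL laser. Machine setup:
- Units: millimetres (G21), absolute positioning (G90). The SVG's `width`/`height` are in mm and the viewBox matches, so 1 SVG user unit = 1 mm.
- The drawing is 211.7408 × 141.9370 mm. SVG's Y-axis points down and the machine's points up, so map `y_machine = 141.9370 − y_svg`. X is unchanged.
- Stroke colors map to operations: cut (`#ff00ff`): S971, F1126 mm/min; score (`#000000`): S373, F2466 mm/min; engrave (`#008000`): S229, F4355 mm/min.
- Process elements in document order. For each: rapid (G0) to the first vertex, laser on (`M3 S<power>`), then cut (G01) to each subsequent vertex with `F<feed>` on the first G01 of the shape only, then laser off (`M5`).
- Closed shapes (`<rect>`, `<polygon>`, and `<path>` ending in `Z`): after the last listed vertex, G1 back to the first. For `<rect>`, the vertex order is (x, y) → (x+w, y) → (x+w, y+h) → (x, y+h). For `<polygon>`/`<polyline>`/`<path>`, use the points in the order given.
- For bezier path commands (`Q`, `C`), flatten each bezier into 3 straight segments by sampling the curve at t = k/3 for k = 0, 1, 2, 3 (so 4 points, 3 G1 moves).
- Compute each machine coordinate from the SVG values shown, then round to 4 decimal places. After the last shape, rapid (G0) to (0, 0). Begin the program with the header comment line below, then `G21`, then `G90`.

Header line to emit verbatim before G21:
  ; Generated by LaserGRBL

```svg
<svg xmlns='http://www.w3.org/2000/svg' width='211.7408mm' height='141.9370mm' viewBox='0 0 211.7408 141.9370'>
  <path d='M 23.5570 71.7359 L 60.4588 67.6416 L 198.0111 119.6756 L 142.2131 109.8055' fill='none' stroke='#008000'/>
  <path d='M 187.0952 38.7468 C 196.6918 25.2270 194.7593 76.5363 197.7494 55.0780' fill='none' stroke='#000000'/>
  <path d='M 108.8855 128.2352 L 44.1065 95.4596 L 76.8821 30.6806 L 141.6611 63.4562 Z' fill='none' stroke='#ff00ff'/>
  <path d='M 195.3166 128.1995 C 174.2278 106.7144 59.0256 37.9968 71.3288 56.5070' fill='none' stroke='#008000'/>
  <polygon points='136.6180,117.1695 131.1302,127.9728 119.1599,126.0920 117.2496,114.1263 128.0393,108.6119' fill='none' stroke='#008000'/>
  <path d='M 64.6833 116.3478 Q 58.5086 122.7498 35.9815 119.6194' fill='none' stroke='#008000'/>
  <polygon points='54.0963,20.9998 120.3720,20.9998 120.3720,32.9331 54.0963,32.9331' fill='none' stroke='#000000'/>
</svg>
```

viewBox `0 0 211.7408 141.9370` with mm width/height → 1 unit = 1 mm. Flip: y_m = 141.9370 − y_svg.

**Shape 1** — `<path>` open polyline, stroke `#008000` → engrave (S229, F4355). Machine vertices: (23.5570,70.2011) → (60.4588,74.2954) → (198.0111,22.2614) → (142.2131,32.1315). Open path.

**Shape 2** — `<path>` cubic bezier, stroke `#000000` → score (S373, F2466). Control points (SVG): P0=(187.0952,38.7468), P1=(196.6918,25.2270), P2=(194.7593,76.5363), P3=(197.7494,55.0780); sampled at t=k/3. Machine vertices: (187.0952,103.1902) → (193.4581,100.1965) → (195.7908,84.5604) → (197.7494,86.8590). Open path.

**Shape 3** — `<path>` regular polygon, stroke `#ff00ff` → cut (S971, F1126). Machine vertices: (108.8855,13.7018) → (44.1065,46.4774) → (76.8821,111.2564) → (141.6611,78.4808) → (108.8855,13.7018). Closed: final G1 returns to the first vertex.

**Shape 4** — `<path>` cubic bezier, stroke `#008000` → engrave (S229, F4355). Control points (SVG): P0=(195.3166,128.1995), P1=(174.2278,106.7144), P2=(59.0256,37.9968), P3=(71.3288,56.5070); sampled at t=k/3. Machine vertices: (195.3166,13.7375) → (151.0648,45.9868) → (93.3193,79.8443) → (71.3288,85.4300). Open path.

**Shape 5** — `<polygon>` regular polygon, stroke `#008000` → engrave (S229, F4355). Machine vertices: (136.6180,24.7675) → (131.1302,13.9642) → (119.1599,15.8450) → (117.2496,27.8107) → (128.0393,33.3251) → (136.6180,24.7675). Closed: final G1 returns to the first vertex.

**Shape 6** — `<path>` quadratic bezier, stroke `#008000` → engrave (S229, F4355). Control points (SVG): P0=(64.6833,116.3478), P1=(58.5086,122.7498), P2=(35.9815,119.6194); sampled at t=k/3. Machine vertices: (64.6833,25.5892) → (58.7499,22.3804) → (49.1826,21.2898) → (35.9815,22.3176). Open path.

**Shape 7** — `<polygon>` rectangle, stroke `#000000` → score (S373, F2466). Machine vertices: (54.0963,120.9372) → (120.3720,120.9372) → (120.3720,109.0039) → (54.0963,109.0039) → (54.0963,120.9372). Closed: final G1 returns to the first vertex.

; Generated by LaserGRBL
G21
G90
G0 X23.5570 Y70.2011
M3 S229
G01 X60.4588 Y74.2954 F4355
G01 X198.0111 Y22.2614
G01 X142.2131 Y32.1315
M5
G0 X187.0952 Y103.1902
M3 S373
G01 X193.4581 Y100.1965 F2466
G01 X195.7908 Y84.5604
G01 X197.7494 Y86.8590
M5
G0 X108.8855 Y13.7018
M3 S971
G01 X44.1065 Y46.4774 F1126
G01 X76.8821 Y111.2564
G01 X141.6611 Y78.4808
G01 X108.8855 Y13.7018
M5
G0 X195.3166 Y13.7375
M3 S229
G01 X151.0648 Y45.9868 F4355
G01 X93.3193 Y79.8443
G01 X71.3288 Y85.4300
M5
G0 X136.6180 Y24.7675
M3 S229
G01 X131.1302 Y13.9642 F4355
G01 X119.1599 Y15.8450
G01 X117.2496 Y27.8107
G01 X128.0393 Y33.3251
G01 X136.6180 Y24.7675
M5
G0 X64.6833 Y25.5892
M3 S229
G01 X58.7499 Y22.3804 F4355
G01 X49.1826 Y21.2898
G01 X35.9815 Y22.3176
M5
G0 X54.0963 Y120.9372
M3 S373
G01 X120.3720 Y120.9372 F2466
G01 X120.3720 Y109.0039
G01 X54.0963 Y109.0039
G01 X54.0963 Y120.9372
M5
G0 X0.0000 Y0.0000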